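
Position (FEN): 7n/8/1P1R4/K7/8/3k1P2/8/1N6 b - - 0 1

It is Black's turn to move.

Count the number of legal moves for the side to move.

Black to move; king on d3.
In check: yes, from the white rook on d6.
Legal moves: Kc4, Ke3, Ke2, Kc2.
Count: 4.

4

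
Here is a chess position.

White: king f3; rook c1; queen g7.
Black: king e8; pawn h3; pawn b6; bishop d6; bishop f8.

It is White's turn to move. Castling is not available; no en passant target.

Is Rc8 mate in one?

After Rc8: black king on e8; in check: yes, from the white rook on c8.
King squares — d7: attacked by Qg7; e7: attacked by Qg7; f7: attacked by Qg7; d8: attacked by Rc8; f8: own bishop.
Black has no legal moves → checkmate.

yes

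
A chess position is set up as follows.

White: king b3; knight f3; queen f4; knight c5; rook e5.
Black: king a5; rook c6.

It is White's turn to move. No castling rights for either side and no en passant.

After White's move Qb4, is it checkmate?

yes

After Qb4: black king on a5; in check: yes, from the white queen on b4.
King squares — a4: attacked by Kb3; b4: attacked by Kb3; b5: attacked by Qb4; a6: attacked by Nc5; b6: attacked by Qb4.
Black has no legal moves → checkmate.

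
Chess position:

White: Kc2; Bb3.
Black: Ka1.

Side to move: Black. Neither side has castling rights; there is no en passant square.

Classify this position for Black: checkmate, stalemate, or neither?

stalemate

Black to move; black king on a1.
In check: no.
King squares — b1: attacked by Kc2; a2: attacked by Bb3; b2: attacked by Kc2.
Legal moves for Black: none.
Not in check and no legal moves → stalemate.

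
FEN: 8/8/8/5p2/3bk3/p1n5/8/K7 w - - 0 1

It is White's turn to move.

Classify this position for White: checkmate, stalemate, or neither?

stalemate

White to move; white king on a1.
In check: no.
King squares — b1: attacked by Nc3; a2: attacked by Nc3; b2: attacked by Pa3.
Legal moves for White: none.
Not in check and no legal moves → stalemate.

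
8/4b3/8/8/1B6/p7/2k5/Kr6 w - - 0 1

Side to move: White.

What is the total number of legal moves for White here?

White to move; king on a1.
In check: yes, from the black rook on b1.
Legal moves: Ka2.
Count: 1.

1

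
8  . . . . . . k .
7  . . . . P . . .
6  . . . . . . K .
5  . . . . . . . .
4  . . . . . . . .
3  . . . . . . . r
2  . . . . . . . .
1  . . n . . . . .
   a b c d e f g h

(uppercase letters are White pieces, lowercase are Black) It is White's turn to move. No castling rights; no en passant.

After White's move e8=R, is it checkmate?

After e8=R: black king on g8; in check: yes, from the white rook on e8.
King squares — f7: attacked by Kg6; g7: attacked by Kg6; h7: attacked by Kg6; f8: attacked by Re8; h8: attacked by Re8.
Black has no legal moves → checkmate.

yes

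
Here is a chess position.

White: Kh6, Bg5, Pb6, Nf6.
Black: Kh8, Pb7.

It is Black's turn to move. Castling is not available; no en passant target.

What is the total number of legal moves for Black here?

0

Black to move; king on h8.
In check: no.
Legal moves: none.
Count: 0.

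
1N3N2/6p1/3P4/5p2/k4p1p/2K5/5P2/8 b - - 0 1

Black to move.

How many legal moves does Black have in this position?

Black to move; king on a4.
In check: no.
Legal moves: Kb5, Ka5, Ka3, g6, h3, f3, g5.
Count: 7.

7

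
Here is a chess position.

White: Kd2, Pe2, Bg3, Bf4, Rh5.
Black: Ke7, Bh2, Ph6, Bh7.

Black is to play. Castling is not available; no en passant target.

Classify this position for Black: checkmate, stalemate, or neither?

neither

Black to move; black king on e7.
In check: no.
Legal moves for Black: Bg8, Bg6, Bf5, Be4, Bd3, Bc2, Bb1, Kf8, Ke8, Kd8, Kf7, Kd7, Kf6, Ke6, Bxg3, Bg1.
Black has 16 legal moves and is not in check → neither.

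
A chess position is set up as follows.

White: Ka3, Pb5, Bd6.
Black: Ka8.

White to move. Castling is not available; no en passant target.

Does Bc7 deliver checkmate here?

no

After Bc7: black king on a8; in check: no.
Black is not in check, so this cannot be checkmate.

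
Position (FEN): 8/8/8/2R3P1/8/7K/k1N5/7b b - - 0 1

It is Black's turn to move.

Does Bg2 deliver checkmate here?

no

After Bg2: white king on h3; in check: yes, from the black bishop on g2.
White has 5 legal replies: Kh4, Kg4, Kg3, Kh2, Kxg2.
In check but a legal move exists → not checkmate.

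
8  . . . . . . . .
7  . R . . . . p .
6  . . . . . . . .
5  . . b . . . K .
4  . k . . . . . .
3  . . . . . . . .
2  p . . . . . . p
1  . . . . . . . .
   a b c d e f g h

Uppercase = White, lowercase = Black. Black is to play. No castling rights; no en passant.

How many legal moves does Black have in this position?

Black to move; king on b4.
In check: yes, from the white rook on b7.
Legal moves: Ka5, Kc4, Ka4, Kc3, Ka3, Bb6.
Count: 6.

6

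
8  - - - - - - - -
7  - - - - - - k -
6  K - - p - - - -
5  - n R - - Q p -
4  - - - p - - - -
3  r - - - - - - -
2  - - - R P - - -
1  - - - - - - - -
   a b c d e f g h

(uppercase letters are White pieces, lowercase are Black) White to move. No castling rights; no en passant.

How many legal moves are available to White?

3

White to move; king on a6.
In check: yes, from the black rook on a3.
Legal moves: Kb7, Kb6, Kxb5.
Count: 3.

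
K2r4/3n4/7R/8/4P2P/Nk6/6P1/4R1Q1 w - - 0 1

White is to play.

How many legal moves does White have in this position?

White to move; king on a8.
In check: yes, from the black rook on d8.
Legal moves: Kb7, Ka7.
Count: 2.

2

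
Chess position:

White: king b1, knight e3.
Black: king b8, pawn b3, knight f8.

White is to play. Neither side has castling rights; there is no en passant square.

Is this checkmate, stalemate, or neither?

neither

White to move; white king on b1.
In check: no.
Legal moves for White: Nf5, Nd5, Ng4, Nc4, Ng2, Nc2, Nf1, Nd1, Kb2, Kc1, Ka1.
White has 11 legal moves and is not in check → neither.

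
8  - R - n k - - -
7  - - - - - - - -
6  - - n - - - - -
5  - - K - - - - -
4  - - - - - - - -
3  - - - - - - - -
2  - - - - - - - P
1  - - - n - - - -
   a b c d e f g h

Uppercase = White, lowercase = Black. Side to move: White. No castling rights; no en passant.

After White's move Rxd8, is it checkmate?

After Rxd8: black king on e8; in check: yes, from the white rook on d8.
Black has 4 legal replies: Kxd8, Kf7, Ke7, Nxd8.
In check but a legal move exists → not checkmate.

no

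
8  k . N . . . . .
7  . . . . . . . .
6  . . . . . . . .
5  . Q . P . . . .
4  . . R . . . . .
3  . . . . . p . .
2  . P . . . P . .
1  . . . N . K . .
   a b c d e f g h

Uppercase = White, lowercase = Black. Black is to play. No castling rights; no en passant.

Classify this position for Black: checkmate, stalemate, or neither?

Black to move; black king on a8.
In check: no.
King squares — a7: attacked by Nc8; b7: attacked by Qb5; b8: attacked by Qb5.
Legal moves for Black: none.
Not in check and no legal moves → stalemate.

stalemate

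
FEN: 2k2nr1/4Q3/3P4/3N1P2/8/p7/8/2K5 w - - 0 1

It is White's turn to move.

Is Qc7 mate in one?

After Qc7: black king on c8; in check: yes, from the white queen on c7.
King squares — b7: attacked by Qc7; c7: attacked by Nd5; d7: attacked by Qc7; b8: attacked by Qc7; d8: attacked by Qc7.
Black has no legal moves → checkmate.

yes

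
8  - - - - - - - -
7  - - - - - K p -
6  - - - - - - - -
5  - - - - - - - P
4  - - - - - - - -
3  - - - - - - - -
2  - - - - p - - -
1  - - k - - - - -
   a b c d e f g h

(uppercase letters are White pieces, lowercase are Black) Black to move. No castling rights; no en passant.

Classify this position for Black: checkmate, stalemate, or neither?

Black to move; black king on c1.
In check: no.
Legal moves for Black: Kd2, Kc2, Kb2, Kd1, Kb1, g6, e1=Q, e1=R, e1=B, e1=N, g5.
Black has 11 legal moves and is not in check → neither.

neither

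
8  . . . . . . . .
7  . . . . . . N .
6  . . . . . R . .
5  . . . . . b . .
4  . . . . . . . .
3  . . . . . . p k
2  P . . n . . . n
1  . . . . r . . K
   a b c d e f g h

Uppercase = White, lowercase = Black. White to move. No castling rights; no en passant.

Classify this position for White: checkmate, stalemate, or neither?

checkmate

White to move; white king on h1.
In check: yes, from the black rook on e1.
King squares — g1: attacked by Re1; g2: attacked by Kh3; h2: attacked by Pg3.
Legal moves for White: none.
In check with no legal moves → checkmate.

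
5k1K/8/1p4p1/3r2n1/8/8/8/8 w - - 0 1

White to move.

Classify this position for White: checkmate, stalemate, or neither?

stalemate

White to move; white king on h8.
In check: no.
King squares — g7: attacked by Kf8; h7: attacked by Ng5; g8: attacked by Kf8.
Legal moves for White: none.
Not in check and no legal moves → stalemate.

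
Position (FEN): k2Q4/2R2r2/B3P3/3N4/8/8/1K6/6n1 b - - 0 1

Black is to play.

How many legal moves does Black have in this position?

Black to move; king on a8.
In check: yes, from the white queen on d8.
Legal moves: none.
Count: 0.

0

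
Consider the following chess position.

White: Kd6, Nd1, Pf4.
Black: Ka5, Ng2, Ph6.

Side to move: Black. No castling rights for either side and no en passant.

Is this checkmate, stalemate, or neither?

Black to move; black king on a5.
In check: no.
Legal moves for Black: Kb6, Ka6, Kb5, Kb4, Ka4, Nh4, Nxf4, Ne3, Ne1, h5.
Black has 10 legal moves and is not in check → neither.

neither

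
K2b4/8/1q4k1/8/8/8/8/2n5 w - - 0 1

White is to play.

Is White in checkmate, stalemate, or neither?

stalemate

White to move; white king on a8.
In check: no.
King squares — a7: attacked by Qb6; b7: attacked by Qb6; b8: attacked by Qb6.
Legal moves for White: none.
Not in check and no legal moves → stalemate.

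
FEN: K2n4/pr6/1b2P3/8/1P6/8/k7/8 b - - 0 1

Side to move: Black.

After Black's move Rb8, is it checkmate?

no

After Rb8: white king on a8; in check: yes, from the black rook on b8.
White has 1 legal reply: Kxb8.
In check but a legal move exists → not checkmate.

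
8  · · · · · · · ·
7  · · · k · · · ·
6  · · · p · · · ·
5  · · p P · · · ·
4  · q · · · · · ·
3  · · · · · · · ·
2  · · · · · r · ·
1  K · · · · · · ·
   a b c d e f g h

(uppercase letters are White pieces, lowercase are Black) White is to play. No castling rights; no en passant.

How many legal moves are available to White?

0

White to move; king on a1.
In check: no.
Legal moves: none.
Count: 0.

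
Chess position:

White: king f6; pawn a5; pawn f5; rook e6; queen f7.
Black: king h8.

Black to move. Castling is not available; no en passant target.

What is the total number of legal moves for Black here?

Black to move; king on h8.
In check: no.
Legal moves: none.
Count: 0.

0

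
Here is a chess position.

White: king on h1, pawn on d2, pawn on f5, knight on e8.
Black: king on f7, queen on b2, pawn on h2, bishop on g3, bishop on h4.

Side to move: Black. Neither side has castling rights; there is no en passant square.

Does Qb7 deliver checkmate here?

yes

After Qb7: white king on h1; in check: yes, from the black queen on b7.
King squares — g1: attacked by Ph2; g2: attacked by Qb7; h2: attacked by Bg3.
White has no legal moves → checkmate.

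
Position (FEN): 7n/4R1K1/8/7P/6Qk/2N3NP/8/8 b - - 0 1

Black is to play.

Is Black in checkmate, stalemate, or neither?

checkmate

Black to move; black king on h4.
In check: yes, from the white queen on g4.
King squares — g3: attacked by Qg4; h3: attacked by Qg4; g4: attacked by Ph3; g5: attacked by Qg4; h5: attacked by Ng3.
Legal moves for Black: none.
In check with no legal moves → checkmate.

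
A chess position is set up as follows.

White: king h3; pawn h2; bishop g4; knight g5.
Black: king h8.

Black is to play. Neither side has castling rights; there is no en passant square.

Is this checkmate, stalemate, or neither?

Black to move; black king on h8.
In check: no.
Legal moves for Black: Kg8, Kg7.
Black has 2 legal moves and is not in check → neither.

neither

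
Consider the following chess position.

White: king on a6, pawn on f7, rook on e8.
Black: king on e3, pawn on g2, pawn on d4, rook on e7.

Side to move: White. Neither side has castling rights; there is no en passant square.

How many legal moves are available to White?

White to move; king on a6.
In check: no.
Legal moves: Rh8, Rg8, Rf8, Rd8, Rc8, Rb8, Ra8, Rxe7+, Kb6, Kb5, Ka5, f8=Q, f8=R, f8=B, f8=N.
Count: 15.

15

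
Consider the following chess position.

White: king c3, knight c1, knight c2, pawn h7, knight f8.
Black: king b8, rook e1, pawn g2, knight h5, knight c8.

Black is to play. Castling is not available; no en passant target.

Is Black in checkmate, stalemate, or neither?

neither

Black to move; black king on b8.
In check: no.
Legal moves for Black include: Ne7, Na7, Nd6, Nb6, Ka8, Kc7, Kb7, Ka7, Ng7, Nf6, Nf4, Ng3, Re8, Re7, Re6, Re5, Re4, Re3+, ... (list truncated; more exist).
Black has legal moves and is not in check → neither.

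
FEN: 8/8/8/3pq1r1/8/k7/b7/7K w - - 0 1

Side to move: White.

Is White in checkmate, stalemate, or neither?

stalemate

White to move; white king on h1.
In check: no.
King squares — g1: attacked by Rg5; g2: attacked by Rg5; h2: attacked by Qe5.
Legal moves for White: none.
Not in check and no legal moves → stalemate.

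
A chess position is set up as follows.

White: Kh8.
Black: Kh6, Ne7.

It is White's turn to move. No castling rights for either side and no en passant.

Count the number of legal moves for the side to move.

White to move; king on h8.
In check: no.
Legal moves: none.
Count: 0.

0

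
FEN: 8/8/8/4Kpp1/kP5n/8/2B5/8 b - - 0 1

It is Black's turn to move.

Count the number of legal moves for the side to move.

3

Black to move; king on a4.
In check: yes, from the white bishop on c2.
Legal moves: Kb5, Kxb4, Ka3.
Count: 3.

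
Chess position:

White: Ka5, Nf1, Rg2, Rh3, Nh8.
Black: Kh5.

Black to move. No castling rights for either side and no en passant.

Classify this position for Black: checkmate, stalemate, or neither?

Black to move; black king on h5.
In check: yes, from the white rook on h3.
King squares — g4: attacked by Rg2; h4: attacked by Rh3; g5: attacked by Rg2; g6: attacked by Rg2; h6: attacked by Rh3.
Legal moves for Black: none.
In check with no legal moves → checkmate.

checkmate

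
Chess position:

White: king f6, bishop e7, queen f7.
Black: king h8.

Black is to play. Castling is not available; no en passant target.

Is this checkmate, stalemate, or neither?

stalemate

Black to move; black king on h8.
In check: no.
King squares — g7: attacked by Kf6; h7: attacked by Qf7; g8: attacked by Qf7.
Legal moves for Black: none.
Not in check and no legal moves → stalemate.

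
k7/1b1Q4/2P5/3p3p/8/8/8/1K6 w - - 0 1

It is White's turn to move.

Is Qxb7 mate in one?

yes

After Qxb7: black king on a8; in check: yes, from the white queen on b7.
King squares — a7: attacked by Qb7; b7: attacked by Pc6; b8: attacked by Qb7.
Black has no legal moves → checkmate.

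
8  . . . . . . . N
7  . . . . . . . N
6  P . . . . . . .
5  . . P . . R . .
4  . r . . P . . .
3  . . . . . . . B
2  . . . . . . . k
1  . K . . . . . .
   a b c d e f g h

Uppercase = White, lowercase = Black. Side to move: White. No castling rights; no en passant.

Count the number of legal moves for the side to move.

White to move; king on b1.
In check: yes, from the black rook on b4.
Legal moves: Kc2, Ka2, Kc1, Ka1.
Count: 4.

4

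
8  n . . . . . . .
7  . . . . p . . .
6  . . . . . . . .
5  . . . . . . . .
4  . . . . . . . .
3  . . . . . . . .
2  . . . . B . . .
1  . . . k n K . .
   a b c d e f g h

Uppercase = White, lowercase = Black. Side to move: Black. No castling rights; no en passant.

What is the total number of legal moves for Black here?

3

Black to move; king on d1.
In check: yes, from the white bishop on e2.
Legal moves: Kd2, Kc2, Kc1.
Count: 3.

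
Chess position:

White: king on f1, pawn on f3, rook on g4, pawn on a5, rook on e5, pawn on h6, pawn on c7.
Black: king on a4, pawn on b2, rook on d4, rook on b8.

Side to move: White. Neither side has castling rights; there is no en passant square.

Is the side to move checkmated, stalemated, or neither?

neither

White to move; white king on f1.
In check: no.
Legal moves for White include: Re8, Re7, Re6, Rh5, Reg5, Rf5, Rd5, Rc5, Rb5, Ree4, Re3, Re2, Re1, Rg8, Rg7, Rg6, Rgg5, Rh4, ... (list truncated; more exist).
White has legal moves and is not in check → neither.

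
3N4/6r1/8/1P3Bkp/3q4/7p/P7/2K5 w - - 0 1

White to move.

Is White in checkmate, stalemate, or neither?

neither

White to move; white king on c1.
In check: no.
Legal moves for White include: Nf7+, Nb7, Ne6+, Nc6, Bc8, Bh7, Bd7, Bg6, Be6, Bg4, Be4, Bxh3, Bd3, Bc2, Bb1, Kc2, Kb1, b6, ... (list truncated; more exist).
White has legal moves and is not in check → neither.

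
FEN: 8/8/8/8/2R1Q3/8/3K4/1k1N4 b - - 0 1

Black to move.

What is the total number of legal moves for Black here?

Black to move; king on b1.
In check: yes, from the white queen on e4.
Legal moves: Ka2, Ka1.
Count: 2.

2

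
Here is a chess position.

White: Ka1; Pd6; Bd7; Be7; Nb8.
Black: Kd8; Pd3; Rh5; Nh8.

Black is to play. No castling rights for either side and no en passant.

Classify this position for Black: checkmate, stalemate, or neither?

Black to move; black king on d8.
In check: yes, from the white bishop on e7.
King squares — c7: attacked by Pd6; d7: attacked by Nb8; e7: attacked by Pd6; c8: attacked by Bd7; e8: attacked by Bd7.
Legal moves for Black: none.
In check with no legal moves → checkmate.

checkmate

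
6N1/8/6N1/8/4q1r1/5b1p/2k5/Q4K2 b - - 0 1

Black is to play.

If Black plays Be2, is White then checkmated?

no

After Be2: white king on f1; in check: yes, from the black bishop on e2.
White has 2 legal replies: Kf2, Ke1.
In check but a legal move exists → not checkmate.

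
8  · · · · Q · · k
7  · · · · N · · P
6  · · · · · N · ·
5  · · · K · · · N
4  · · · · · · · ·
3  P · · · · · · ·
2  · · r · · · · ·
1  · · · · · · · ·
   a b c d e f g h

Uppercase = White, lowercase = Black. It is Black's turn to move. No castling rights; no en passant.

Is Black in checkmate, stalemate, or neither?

Black to move; black king on h8.
In check: yes, from the white queen on e8.
King squares — g7: attacked by Nh5; h7: attacked by Nf6; g8: attacked by Nf6.
Legal moves for Black: none.
In check with no legal moves → checkmate.

checkmate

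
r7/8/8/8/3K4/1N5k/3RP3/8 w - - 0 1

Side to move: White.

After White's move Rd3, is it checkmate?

After Rd3: black king on h3; in check: yes, from the white rook on d3.
Black has 4 legal replies: Kh4, Kg4, Kh2, Kg2.
In check but a legal move exists → not checkmate.

no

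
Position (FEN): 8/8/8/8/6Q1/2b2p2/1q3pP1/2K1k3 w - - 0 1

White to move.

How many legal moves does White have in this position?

0

White to move; king on c1.
In check: yes, from the black queen on b2.
Legal moves: none.
Count: 0.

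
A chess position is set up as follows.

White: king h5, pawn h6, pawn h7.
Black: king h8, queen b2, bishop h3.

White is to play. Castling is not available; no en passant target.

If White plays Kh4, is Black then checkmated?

no

After Kh4: black king on h8; in check: no.
Black is not in check, so this cannot be checkmate.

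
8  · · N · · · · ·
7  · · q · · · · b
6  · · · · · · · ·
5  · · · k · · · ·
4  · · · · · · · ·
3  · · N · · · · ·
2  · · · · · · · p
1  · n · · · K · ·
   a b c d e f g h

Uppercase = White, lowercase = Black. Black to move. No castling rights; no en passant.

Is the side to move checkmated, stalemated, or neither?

Black to move; black king on d5.
In check: yes, from the white knight on c3.
King squares — c4: available; d4: available; e4: attacked by Nc3; c5: available; e5: available; c6: available; d6: attacked by Nc8; e6: available.
Legal moves for Black: Ke6, Kc6, Ke5, Kc5, Kd4, Kc4, Qxc3, Nxc3.
Black is in check but has 8 legal moves → neither.

neither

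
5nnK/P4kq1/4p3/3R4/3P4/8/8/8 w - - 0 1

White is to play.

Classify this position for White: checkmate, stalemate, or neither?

White to move; white king on h8.
In check: yes, from the black queen on g7.
King squares — g7: attacked by Kf7; h7: attacked by Qg7; g8: attacked by Kf7.
Legal moves for White: none.
In check with no legal moves → checkmate.

checkmate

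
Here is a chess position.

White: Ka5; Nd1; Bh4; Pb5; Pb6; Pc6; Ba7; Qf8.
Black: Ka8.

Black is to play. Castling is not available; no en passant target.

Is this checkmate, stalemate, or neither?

Black to move; black king on a8.
In check: yes, from the white queen on f8.
King squares — a7: attacked by Pb6; b7: attacked by Pc6; b8: attacked by Ba7.
Legal moves for Black: none.
In check with no legal moves → checkmate.

checkmate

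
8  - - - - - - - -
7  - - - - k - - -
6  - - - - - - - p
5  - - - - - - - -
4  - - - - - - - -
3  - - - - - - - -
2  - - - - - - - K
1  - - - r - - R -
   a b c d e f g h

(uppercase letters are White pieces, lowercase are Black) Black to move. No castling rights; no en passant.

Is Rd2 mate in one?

After Rd2: white king on h2; in check: yes, from the black rook on d2.
White has 4 legal replies: Kh3, Kg3, Kh1, Rg2.
In check but a legal move exists → not checkmate.

no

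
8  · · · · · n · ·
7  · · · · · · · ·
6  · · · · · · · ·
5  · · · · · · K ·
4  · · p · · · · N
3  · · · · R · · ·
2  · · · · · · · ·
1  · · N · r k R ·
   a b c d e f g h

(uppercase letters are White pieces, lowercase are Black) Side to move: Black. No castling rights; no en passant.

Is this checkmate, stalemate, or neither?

Black to move; black king on f1.
In check: yes, from the white rook on g1.
King squares — e1: own rook; g1: available; e2: attacked by Nc1; f2: available; g2: attacked by Rg1.
Legal moves for Black: Kf2, Kxg1.
Black is in check but has 2 legal moves → neither.

neither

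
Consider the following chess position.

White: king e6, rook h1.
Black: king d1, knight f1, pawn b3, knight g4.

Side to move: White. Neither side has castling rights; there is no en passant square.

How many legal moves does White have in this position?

White to move; king on e6.
In check: no.
Legal moves: Kf7, Ke7, Kd7, Kd6, Kf5, Kd5, Rh8, Rh7, Rh6, Rh5, Rh4, Rh3, Rh2, Rg1, Rxf1+.
Count: 15.

15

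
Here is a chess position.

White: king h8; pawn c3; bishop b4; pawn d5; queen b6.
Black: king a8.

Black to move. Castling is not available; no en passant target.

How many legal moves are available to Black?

0

Black to move; king on a8.
In check: no.
Legal moves: none.
Count: 0.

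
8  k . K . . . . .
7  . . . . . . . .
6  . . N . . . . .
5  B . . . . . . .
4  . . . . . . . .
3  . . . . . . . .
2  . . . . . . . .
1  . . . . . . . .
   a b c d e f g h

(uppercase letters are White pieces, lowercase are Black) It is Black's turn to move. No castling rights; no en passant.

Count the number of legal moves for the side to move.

0

Black to move; king on a8.
In check: no.
Legal moves: none.
Count: 0.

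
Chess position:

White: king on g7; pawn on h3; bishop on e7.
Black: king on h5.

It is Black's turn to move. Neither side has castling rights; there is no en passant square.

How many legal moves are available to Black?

0

Black to move; king on h5.
In check: no.
Legal moves: none.
Count: 0.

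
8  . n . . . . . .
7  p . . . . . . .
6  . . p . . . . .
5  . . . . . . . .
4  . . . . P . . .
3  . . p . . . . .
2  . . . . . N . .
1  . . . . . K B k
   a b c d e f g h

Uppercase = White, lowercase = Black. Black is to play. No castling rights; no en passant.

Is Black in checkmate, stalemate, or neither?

Black to move; black king on h1.
In check: yes, from the white knight on f2.
King squares — g1: attacked by Kf1; g2: attacked by Kf1; h2: attacked by Bg1.
Legal moves for Black: none.
In check with no legal moves → checkmate.

checkmate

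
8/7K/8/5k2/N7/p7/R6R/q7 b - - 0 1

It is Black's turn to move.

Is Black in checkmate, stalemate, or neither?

Black to move; black king on f5.
In check: no.
Legal moves for Black include: Kf6, Ke6, Kg5, Ke5, Kg4, Kf4, Ke4, Qh8+, Qg7+, Qf6, Qe5, Qd4, Qc3, Qb2, Qxa2, Qh1, Qg1, Qf1, ... (list truncated; more exist).
Black has legal moves and is not in check → neither.

neither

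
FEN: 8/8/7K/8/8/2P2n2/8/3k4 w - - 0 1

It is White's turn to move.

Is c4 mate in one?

no

After c4: black king on d1; in check: no.
Black is not in check, so this cannot be checkmate.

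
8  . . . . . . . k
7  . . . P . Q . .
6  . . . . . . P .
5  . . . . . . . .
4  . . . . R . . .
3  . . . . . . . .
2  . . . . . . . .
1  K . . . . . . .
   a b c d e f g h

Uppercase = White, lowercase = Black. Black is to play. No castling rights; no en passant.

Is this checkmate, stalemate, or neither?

stalemate

Black to move; black king on h8.
In check: no.
King squares — g7: attacked by Qf7; h7: attacked by Pg6; g8: attacked by Qf7.
Legal moves for Black: none.
Not in check and no legal moves → stalemate.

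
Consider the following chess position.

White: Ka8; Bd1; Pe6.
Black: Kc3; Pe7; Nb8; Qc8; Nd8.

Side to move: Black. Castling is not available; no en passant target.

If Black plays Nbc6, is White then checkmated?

After Nbc6: white king on a8; in check: yes, from the black queen on c8.
King squares — a7: attacked by Nc6; b7: attacked by Qc8; b8: attacked by Nc6.
White has no legal moves → checkmate.

yes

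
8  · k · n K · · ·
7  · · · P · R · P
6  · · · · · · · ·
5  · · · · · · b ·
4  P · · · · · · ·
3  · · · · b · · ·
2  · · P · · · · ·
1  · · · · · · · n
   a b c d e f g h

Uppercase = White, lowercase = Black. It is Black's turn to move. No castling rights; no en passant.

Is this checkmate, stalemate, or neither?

Black to move; black king on b8.
In check: no.
Legal moves for Black include: Nxf7, Nb7, Ne6, Nc6, Ka8, Kc7, Kb7, Ka7, Be7, Bh6, Bf6, Bh4, Bgf4, Ba7, Bb6, Bc5, Bef4, Bd4, ... (list truncated; more exist).
Black has legal moves and is not in check → neither.

neither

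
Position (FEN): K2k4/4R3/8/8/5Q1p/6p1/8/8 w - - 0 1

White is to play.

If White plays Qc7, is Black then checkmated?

After Qc7: black king on d8; in check: yes, from the white queen on c7.
King squares — c7: attacked by Re7; d7: attacked by Qc7; e7: attacked by Qc7; c8: attacked by Qc7; e8: attacked by Re7.
Black has no legal moves → checkmate.

yes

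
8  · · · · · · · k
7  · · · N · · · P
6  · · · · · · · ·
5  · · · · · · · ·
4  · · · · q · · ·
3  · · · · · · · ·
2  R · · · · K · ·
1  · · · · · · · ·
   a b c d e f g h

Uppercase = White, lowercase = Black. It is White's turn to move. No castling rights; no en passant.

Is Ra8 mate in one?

After Ra8: black king on h8; in check: yes, from the white rook on a8.
Black has 4 legal replies: Kxh7, Kg7, Qe8, Qxa8.
In check but a legal move exists → not checkmate.

no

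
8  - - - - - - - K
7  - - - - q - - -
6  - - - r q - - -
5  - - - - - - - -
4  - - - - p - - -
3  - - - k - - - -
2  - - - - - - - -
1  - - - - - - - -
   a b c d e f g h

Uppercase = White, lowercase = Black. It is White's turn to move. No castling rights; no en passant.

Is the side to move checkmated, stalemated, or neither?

White to move; white king on h8.
In check: no.
King squares — g7: attacked by Qe7; h7: attacked by Qe7; g8: attacked by Qe6.
Legal moves for White: none.
Not in check and no legal moves → stalemate.

stalemate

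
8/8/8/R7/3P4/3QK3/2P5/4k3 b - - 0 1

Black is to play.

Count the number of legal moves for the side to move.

Black to move; king on e1.
In check: no.
Legal moves: none.
Count: 0.

0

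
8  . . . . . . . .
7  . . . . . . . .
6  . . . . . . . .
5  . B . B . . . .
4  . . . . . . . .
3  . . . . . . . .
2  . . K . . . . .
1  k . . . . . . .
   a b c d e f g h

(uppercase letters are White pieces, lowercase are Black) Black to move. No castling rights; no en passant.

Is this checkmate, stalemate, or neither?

Black to move; black king on a1.
In check: no.
King squares — b1: attacked by Kc2; a2: attacked by Bd5; b2: attacked by Kc2.
Legal moves for Black: none.
Not in check and no legal moves → stalemate.

stalemate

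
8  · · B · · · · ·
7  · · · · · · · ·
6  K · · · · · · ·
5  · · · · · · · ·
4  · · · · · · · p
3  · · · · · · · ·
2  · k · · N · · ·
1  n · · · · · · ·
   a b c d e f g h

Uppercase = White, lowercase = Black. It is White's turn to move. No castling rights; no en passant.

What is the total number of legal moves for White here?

17

White to move; king on a6.
In check: no.
Legal moves: Bd7, Bb7, Be6, Bf5, Bg4, Bh3, Kb7, Ka7, Kb6, Kb5, Ka5, Nf4, Nd4, Ng3, Nc3, Ng1, Nc1.
Count: 17.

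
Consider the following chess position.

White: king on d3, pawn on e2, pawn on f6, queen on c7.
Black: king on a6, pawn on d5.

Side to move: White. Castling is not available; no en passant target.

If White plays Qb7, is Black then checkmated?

After Qb7: black king on a6; in check: yes, from the white queen on b7.
Black has 2 legal replies: Kxb7, Ka5.
In check but a legal move exists → not checkmate.

no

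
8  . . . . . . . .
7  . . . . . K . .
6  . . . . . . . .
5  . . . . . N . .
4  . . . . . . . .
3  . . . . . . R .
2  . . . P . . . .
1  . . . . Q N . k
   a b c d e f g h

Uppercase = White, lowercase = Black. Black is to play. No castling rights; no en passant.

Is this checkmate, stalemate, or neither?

Black to move; black king on h1.
In check: no.
King squares — g1: attacked by Rg3; g2: attacked by Rg3; h2: attacked by Nf1.
Legal moves for Black: none.
Not in check and no legal moves → stalemate.

stalemate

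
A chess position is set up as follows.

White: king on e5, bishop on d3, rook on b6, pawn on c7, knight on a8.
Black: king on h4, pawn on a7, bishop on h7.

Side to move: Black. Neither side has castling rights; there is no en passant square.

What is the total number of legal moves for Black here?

Black to move; king on h4.
In check: no.
Legal moves: Bg8, Bg6, Bf5, Be4, Bxd3, Kh5, Kg5, Kg4, Kh3, Kg3, axb6, a6, a5.
Count: 13.

13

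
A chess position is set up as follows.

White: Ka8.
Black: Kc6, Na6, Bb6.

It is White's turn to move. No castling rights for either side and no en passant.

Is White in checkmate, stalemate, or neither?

stalemate

White to move; white king on a8.
In check: no.
King squares — a7: attacked by Bb6; b7: attacked by Kc6; b8: attacked by Na6.
Legal moves for White: none.
Not in check and no legal moves → stalemate.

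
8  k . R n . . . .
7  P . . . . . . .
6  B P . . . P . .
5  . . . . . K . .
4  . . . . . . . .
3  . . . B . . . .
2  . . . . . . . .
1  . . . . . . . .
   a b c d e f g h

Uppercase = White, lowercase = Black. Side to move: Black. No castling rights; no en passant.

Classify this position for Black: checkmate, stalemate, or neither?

Black to move; black king on a8.
In check: yes, from the white rook on c8.
King squares — a7: attacked by Pb6; b7: attacked by Ba6; b8: attacked by Pa7.
Legal moves for Black: none.
In check with no legal moves → checkmate.

checkmate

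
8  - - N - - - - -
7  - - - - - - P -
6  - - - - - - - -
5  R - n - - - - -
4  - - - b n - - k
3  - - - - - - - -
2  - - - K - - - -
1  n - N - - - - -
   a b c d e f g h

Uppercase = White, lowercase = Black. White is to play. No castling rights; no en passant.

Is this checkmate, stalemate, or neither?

White to move; white king on d2.
In check: yes, from the black knight on e4.
Legal moves for White: Ke2, Ke1, Kd1.
White is in check but has 3 legal moves → neither.

neither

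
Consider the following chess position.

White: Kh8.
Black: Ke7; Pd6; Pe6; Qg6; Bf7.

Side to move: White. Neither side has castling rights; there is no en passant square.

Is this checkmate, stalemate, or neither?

White to move; white king on h8.
In check: no.
King squares — g7: attacked by Qg6; h7: attacked by Qg6; g8: attacked by Qg6.
Legal moves for White: none.
Not in check and no legal moves → stalemate.

stalemate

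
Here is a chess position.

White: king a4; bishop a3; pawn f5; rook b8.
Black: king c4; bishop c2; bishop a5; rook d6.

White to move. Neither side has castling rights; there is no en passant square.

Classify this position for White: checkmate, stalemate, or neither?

neither

White to move; white king on a4.
In check: yes, from the black bishop on c2.
Legal moves for White: Kxa5, Rb3.
White is in check but has 2 legal moves → neither.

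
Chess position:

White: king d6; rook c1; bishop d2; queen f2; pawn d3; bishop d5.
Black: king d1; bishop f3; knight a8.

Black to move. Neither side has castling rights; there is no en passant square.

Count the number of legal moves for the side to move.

0

Black to move; king on d1.
In check: yes, from the white rook on c1.
Legal moves: none.
Count: 0.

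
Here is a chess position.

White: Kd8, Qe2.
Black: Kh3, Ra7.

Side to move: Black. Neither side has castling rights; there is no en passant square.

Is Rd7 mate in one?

After Rd7: white king on d8; in check: yes, from the black rook on d7.
White has 3 legal replies: Ke8, Kc8, Kxd7.
In check but a legal move exists → not checkmate.

no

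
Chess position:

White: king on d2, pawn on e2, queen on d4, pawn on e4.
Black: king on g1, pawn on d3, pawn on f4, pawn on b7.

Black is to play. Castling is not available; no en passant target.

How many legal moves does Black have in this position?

4

Black to move; king on g1.
In check: yes, from the white queen on d4.
Legal moves: Kh2, Kg2, Kh1, Kf1.
Count: 4.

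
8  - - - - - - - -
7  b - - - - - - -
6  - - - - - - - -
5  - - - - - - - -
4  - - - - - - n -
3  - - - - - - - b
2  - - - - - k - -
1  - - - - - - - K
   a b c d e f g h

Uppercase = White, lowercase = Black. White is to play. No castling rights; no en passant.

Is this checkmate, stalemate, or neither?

White to move; white king on h1.
In check: no.
King squares — g1: attacked by Kf2; g2: attacked by Kf2; h2: attacked by Ng4.
Legal moves for White: none.
Not in check and no legal moves → stalemate.

stalemate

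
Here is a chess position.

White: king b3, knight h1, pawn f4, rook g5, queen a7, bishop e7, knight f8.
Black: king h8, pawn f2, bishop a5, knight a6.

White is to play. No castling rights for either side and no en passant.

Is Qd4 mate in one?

After Qd4: black king on h8; in check: yes, from the white queen on d4.
King squares — g7: attacked by Qd4; h7: attacked by Nf8; g8: attacked by Rg5.
Black has no legal moves → checkmate.

yes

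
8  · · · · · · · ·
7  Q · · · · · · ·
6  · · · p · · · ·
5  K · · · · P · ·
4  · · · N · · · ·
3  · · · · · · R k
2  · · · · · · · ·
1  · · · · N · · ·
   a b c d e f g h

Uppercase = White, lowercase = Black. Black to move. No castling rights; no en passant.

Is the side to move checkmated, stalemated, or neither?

Black to move; black king on h3.
In check: yes, from the white rook on g3.
King squares — g2: attacked by Ne1; h2: available; g3: available; g4: attacked by Rg3; h4: available.
Legal moves for Black: Kh4, Kxg3, Kh2.
Black is in check but has 3 legal moves → neither.

neither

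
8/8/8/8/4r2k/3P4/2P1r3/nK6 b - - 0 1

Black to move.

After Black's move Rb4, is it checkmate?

After Rb4: white king on b1; in check: yes, from the black rook on b4.
White has 3 legal replies: Ka2, Kc1, Kxa1.
In check but a legal move exists → not checkmate.

no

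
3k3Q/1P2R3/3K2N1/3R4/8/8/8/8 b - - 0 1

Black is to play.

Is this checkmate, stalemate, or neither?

Black to move; black king on d8.
In check: yes, from the white queen on h8.
King squares — c7: attacked by Kd6; d7: attacked by Kd6; e7: attacked by Kd6; c8: attacked by Pb7; e8: attacked by Re7.
Legal moves for Black: none.
In check with no legal moves → checkmate.

checkmate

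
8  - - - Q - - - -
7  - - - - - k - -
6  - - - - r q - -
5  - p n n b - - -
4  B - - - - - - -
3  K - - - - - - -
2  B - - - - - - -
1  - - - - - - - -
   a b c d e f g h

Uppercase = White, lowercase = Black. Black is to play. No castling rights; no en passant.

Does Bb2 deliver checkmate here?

After Bb2: white king on a3; in check: yes, from the black bishop on b2.
King squares — a2: own bishop; b2: attacked by Qf6; b3: attacked by Nc5; a4: own bishop; b4: attacked by Nd5.
White has no legal moves → checkmate.

yes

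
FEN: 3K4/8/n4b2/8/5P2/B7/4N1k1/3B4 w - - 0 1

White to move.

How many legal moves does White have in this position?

White to move; king on d8.
In check: yes, from the black bishop on f6.
Legal moves: Ke8, Kc8, Kd7, Be7.
Count: 4.

4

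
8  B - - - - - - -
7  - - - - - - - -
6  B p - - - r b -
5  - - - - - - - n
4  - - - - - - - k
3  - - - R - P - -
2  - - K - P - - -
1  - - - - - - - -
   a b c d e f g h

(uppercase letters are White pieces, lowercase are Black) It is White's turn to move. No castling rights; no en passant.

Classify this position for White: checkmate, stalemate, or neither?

neither

White to move; white king on c2.
In check: no.
Legal moves for White: B8b7, Bc6, Bd5, Be4, Bc8, B6b7, Bb5, Bc4, Kc3, Kb3, Kd2, Kb2, Kd1, Kc1, Kb1, f4, e3, e4.
White has 18 legal moves and is not in check → neither.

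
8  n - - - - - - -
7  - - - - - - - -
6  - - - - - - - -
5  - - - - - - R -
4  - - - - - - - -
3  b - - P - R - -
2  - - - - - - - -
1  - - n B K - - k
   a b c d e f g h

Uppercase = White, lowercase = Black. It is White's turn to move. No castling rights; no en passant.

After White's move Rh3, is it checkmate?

yes

After Rh3: black king on h1; in check: yes, from the white rook on h3.
King squares — g1: attacked by Rg5; g2: attacked by Rg5; h2: attacked by Rh3.
Black has no legal moves → checkmate.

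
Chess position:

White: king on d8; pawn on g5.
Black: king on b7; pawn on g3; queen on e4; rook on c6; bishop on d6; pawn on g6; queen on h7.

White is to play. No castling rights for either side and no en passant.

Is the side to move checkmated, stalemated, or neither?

White to move; white king on d8.
In check: no.
King squares — c7: attacked by Rc6; d7: attacked by Qh7; e7: attacked by Qe4; c8: attacked by Rc6; e8: attacked by Qe4.
Legal moves for White: none.
Not in check and no legal moves → stalemate.

stalemate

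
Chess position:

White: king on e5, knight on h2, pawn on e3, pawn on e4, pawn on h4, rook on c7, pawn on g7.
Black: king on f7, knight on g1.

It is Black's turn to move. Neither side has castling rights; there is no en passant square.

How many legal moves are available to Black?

Black to move; king on f7.
In check: yes, from the white rook on c7.
Legal moves: Kg8, Ke8, Kg6.
Count: 3.

3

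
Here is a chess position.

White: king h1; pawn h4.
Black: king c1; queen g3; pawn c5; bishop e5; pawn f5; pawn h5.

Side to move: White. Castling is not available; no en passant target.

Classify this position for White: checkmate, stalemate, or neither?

stalemate

White to move; white king on h1.
In check: no.
King squares — g1: attacked by Qg3; g2: attacked by Qg3; h2: attacked by Qg3.
Legal moves for White: none.
Not in check and no legal moves → stalemate.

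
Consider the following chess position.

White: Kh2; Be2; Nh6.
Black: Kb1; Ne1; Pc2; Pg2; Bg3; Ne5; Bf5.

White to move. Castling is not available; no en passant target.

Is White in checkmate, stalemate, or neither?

White to move; white king on h2.
In check: yes, from the black bishop on g3.
King squares — g1: available; h1: attacked by Pg2; g2: attacked by Ne1; g3: available; h3: attacked by Bf5.
Legal moves for White: Kxg3, Kg1.
White is in check but has 2 legal moves → neither.

neither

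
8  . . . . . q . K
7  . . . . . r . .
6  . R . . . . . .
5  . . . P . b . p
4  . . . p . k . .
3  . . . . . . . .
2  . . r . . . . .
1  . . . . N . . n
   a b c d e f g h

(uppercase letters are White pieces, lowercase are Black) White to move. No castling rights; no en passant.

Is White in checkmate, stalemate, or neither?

checkmate

White to move; white king on h8.
In check: yes, from the black queen on f8.
King squares — g7: attacked by Rf7; h7: attacked by Bf5; g8: attacked by Qf8.
Legal moves for White: none.
In check with no legal moves → checkmate.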